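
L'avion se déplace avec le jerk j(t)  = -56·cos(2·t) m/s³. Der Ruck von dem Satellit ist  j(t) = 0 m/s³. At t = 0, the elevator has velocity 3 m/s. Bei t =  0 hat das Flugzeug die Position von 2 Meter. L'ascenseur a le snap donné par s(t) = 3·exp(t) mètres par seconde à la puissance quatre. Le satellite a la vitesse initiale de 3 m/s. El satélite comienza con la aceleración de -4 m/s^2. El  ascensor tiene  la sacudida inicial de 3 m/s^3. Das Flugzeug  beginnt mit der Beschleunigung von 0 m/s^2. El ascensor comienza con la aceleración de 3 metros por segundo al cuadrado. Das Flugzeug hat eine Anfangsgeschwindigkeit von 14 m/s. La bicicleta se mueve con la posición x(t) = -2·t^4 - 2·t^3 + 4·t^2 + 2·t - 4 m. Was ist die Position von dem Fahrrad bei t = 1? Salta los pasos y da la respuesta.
Die Position bei t = 1 ist x = -2.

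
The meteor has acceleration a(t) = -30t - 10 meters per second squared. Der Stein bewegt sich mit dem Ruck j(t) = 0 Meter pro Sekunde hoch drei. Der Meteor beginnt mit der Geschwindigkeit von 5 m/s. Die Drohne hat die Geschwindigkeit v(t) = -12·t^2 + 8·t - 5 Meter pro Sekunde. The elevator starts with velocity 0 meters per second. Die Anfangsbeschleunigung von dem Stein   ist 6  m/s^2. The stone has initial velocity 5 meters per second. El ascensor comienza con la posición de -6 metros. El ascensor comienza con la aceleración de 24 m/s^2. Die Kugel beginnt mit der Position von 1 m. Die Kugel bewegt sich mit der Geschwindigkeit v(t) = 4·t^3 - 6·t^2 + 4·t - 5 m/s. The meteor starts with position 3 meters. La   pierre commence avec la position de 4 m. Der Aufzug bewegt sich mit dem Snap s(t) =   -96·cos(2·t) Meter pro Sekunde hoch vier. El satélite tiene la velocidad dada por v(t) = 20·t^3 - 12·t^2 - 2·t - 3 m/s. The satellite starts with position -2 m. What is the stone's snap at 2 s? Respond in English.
Starting from jerk j(t) = 0, we take 1 derivative. Differentiating jerk, we get snap: s(t) = 0. We have snap s(t) = 0. Substituting t = 2: s(2) = 0.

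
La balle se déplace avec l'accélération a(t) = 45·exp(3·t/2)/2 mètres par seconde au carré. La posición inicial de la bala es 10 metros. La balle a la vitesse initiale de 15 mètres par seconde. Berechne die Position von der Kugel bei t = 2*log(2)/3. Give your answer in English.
To find the answer, we compute 2 integrals of a(t) = 45·exp(3·t/2)/2. Taking ∫a(t)dt and applying v(0) = 15, we find v(t) = 15·exp(3·t/2). Taking ∫v(t)dt and applying x(0) = 10, we find x(t) = 10·exp(3·t/2). From the given position equation x(t) = 10·exp(3·t/2), we substitute t = 2*log(2)/3 to get x = 20.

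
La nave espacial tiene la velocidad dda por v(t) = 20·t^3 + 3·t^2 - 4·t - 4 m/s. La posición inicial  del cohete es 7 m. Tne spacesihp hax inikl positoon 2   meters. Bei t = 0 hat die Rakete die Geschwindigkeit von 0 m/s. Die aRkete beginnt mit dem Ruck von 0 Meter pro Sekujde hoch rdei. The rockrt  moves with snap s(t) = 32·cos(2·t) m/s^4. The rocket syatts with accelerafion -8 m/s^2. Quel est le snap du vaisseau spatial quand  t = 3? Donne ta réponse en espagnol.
Debemos derivar nuestra ecuación de la velocidad v(t) = 20·t^3 + 3·t^2 - 4·t - 4 3 veces. La derivada de la velocidad da la aceleración: a(t) = 60·t^2 + 6·t - 4. Derivando la aceleración, obtenemos la sacudida: j(t) = 120·t + 6. Derivando la sacudida, obtenemos el snap: s(t) = 120. Tenemos el snap s(t) = 120. Sustituyendo t = 3: s(3) = 120.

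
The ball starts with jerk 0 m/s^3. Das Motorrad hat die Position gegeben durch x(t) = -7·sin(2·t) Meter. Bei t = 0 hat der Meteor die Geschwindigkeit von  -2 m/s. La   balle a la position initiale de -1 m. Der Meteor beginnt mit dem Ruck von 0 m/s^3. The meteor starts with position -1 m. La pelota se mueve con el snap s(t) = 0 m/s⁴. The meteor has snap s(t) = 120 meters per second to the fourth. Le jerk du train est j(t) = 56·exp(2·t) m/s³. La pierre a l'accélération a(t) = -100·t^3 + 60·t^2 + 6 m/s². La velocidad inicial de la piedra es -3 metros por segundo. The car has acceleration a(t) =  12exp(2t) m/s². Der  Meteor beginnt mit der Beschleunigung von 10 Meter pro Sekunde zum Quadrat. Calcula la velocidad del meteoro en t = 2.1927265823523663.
Para resolver esto, necesitamos tomar 3 antiderivadas de nuestra ecuación del snap s(t) = 120. Integrando el snap y usando la condición inicial j(0) = 0, obtenemos j(t) = 120·t. La integral de la sacudida, con a(0) = 10, da la aceleración: a(t) = 60·t^2 + 10. La integral de la aceleración, con v(0) = -2, da la velocidad: v(t) = 20·t^3 + 10·t - 2. Usando v(t) = 20·t^3 + 10·t - 2 y sustituyendo t = 2.1927265823523663, encontramos v = 230.782040786761.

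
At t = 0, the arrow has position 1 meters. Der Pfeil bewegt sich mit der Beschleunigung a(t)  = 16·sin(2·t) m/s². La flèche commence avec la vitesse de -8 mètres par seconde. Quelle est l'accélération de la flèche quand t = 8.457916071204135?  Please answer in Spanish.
De la ecuación de la aceleración a(t) = 16·sin(2·t), sustituimos t = 8.457916071204135 para obtener a = -14.9577847811137.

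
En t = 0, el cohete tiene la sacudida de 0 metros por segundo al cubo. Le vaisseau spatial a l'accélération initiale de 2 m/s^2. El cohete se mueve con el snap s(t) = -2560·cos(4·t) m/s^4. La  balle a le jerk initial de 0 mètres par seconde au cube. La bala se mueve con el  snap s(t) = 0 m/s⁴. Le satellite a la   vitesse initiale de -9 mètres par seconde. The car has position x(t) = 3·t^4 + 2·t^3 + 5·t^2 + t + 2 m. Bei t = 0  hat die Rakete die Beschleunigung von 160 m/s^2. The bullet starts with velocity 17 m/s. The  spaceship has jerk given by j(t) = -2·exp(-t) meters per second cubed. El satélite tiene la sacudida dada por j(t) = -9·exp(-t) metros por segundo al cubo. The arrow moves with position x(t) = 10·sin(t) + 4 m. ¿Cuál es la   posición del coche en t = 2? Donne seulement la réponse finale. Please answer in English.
x(2) = 88.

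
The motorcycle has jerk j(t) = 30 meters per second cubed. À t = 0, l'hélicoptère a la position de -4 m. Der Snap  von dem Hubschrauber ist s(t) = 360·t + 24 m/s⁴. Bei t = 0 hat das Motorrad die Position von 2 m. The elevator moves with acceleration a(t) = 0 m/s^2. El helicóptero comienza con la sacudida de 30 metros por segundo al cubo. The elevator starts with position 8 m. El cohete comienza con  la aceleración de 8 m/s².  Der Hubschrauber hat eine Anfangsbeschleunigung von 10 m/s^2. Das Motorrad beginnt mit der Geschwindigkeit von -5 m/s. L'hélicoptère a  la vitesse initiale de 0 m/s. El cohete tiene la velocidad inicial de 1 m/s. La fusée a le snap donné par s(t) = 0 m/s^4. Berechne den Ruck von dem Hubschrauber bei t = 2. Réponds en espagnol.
Debemos encontrar la antiderivada de nuestra ecuación del snap s(t) = 360·t + 24 1 vez. Integrando el snap y usando la condición inicial j(0) = 30, obtenemos j(t) = 180·t^2 + 24·t + 30. Tenemos la sacudida j(t) = 180·t^2 + 24·t + 30. Sustituyendo t = 2: j(2) = 798.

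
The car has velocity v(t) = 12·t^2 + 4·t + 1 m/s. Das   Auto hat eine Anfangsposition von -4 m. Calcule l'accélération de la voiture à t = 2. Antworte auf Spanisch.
Partiendo de la velocidad v(t) = 12·t^2 + 4·t + 1, tomamos 1 derivada. Tomando d/dt de v(t), encontramos a(t) = 24·t + 4. Tenemos la aceleración a(t) = 24·t + 4. Sustituyendo t = 2: a(2) = 52.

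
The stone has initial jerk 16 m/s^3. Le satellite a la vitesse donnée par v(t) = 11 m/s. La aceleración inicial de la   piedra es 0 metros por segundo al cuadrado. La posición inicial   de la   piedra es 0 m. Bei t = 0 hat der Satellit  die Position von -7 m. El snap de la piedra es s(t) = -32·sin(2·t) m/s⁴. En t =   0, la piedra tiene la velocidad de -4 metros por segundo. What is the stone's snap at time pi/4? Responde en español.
Usando s(t) = -32·sin(2·t) y sustituyendo t = pi/4, encontramos s = -32.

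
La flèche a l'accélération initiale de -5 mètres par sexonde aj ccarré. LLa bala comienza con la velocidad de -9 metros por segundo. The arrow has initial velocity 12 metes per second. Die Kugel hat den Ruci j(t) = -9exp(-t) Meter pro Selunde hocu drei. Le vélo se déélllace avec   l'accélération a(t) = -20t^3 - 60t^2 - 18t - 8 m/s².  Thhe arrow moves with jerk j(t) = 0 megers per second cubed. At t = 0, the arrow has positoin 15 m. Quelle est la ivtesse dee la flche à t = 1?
Nous devons intégrer notre équation du jerk j(t) = 0 2 fois. En prenant ∫j(t)dt et en appliquant a(0) = -5, nous trouvons a(t) = -5. L'intégrale de l'accélération est la vitesse. En utilisant v(0) = 12, nous obtenons v(t) = 12 - 5·t. Nous avons la vitesse v(t) = 12 - 5·t. En substituant t = 1: v(1) = 7.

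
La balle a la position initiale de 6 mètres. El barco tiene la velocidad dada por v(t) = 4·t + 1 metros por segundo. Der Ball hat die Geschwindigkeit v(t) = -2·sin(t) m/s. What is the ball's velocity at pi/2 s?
We have velocity v(t) = -2·sin(t). Substituting t = pi/2: v(pi/2) = -2.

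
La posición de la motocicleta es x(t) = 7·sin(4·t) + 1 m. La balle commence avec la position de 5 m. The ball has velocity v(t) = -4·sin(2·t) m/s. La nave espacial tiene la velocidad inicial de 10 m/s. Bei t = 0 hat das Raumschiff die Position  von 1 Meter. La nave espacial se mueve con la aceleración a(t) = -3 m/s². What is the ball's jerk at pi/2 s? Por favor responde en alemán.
Wir müssen unsere Gleichung für die Geschwindigkeit v(t) = -4·sin(2·t) 2-mal ableiten. Die Ableitung von der Geschwindigkeit ergibt die Beschleunigung: a(t) = -8·cos(2·t). Die Ableitung von der Beschleunigung ergibt den Ruck: j(t) = 16·sin(2·t). Aus der Gleichung für den Ruck j(t) = 16·sin(2·t), setzen wir t = pi/2 ein und erhalten j = 0.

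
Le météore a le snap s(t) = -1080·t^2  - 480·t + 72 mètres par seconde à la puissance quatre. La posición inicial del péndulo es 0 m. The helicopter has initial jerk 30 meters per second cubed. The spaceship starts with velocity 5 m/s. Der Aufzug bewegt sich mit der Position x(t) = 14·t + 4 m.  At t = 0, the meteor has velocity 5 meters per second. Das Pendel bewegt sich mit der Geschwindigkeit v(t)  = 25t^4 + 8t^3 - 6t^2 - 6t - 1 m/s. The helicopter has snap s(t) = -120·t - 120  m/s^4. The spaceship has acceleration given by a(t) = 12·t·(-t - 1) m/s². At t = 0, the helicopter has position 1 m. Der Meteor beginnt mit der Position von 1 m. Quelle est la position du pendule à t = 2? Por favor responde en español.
Para resolver esto, necesitamos tomar 1 integral de nuestra ecuación de la velocidad v(t) = 25·t^4 + 8·t^3 - 6·t^2 - 6·t - 1. Integrando la velocidad y usando la condición inicial x(0) = 0, obtenemos x(t) = 5·t^5 + 2·t^4 - 2·t^3 - 3·t^2 - t. De la ecuación de la posición x(t) = 5·t^5 + 2·t^4 - 2·t^3 - 3·t^2 - t, sustituimos t = 2 para obtener x = 162.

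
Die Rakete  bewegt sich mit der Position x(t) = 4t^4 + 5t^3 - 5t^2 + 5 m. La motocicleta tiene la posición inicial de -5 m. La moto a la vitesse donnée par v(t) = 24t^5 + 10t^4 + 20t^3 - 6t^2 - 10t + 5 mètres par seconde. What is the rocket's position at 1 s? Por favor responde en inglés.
From the given position equation x(t) = 4·t^4 + 5·t^3 - 5·t^2 + 5, we substitute t = 1 to get x = 9.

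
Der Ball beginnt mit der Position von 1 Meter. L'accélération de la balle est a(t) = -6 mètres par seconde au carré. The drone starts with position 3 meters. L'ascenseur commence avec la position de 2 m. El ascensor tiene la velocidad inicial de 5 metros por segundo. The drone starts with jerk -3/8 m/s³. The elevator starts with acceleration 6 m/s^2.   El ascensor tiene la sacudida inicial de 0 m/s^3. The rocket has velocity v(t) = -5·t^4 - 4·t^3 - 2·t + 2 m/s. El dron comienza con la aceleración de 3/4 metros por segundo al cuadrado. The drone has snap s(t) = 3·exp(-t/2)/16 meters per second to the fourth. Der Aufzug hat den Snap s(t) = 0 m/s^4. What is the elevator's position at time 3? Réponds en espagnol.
Partiendo del snap s(t) = 0, tomamos 4 antiderivadas. La integral del snap es la sacudida. Usando j(0) = 0, obtenemos j(t) = 0. Tomando ∫j(t)dt y aplicando a(0) = 6, encontramos a(t) = 6. La antiderivada de la aceleración es la velocidad. Usando v(0) = 5, obtenemos v(t) = 6·t + 5. Tomando ∫v(t)dt y aplicando x(0) = 2, encontramos x(t) = 3·t^2 + 5·t + 2. De la ecuación de la posición x(t) = 3·t^2 + 5·t + 2, sustituimos t = 3 para obtener x = 44.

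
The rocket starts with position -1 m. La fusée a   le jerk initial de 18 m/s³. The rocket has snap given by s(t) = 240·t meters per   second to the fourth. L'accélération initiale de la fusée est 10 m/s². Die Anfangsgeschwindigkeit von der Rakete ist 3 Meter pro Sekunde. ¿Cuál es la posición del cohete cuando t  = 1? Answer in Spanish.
Necesitamos integrar nuestra ecuación del snap s(t) = 240·t 4 veces. La antiderivada del snap es la sacudida. Usando j(0) = 18, obtenemos j(t) = 120·t^2 + 18. La integral de la sacudida, con a(0) = 10, da la aceleración: a(t) = 40·t^3 + 18·t + 10. Tomando ∫a(t)dt y aplicando v(0) = 3, encontramos v(t) = 10·t^4 + 9·t^2 + 10·t + 3. Integrando la velocidad y usando la condición inicial x(0) = -1, obtenemos x(t) = 2·t^5 + 3·t^3 + 5·t^2 + 3·t - 1. Tenemos la posición x(t) = 2·t^5 + 3·t^3 + 5·t^2 + 3·t - 1. Sustituyendo t = 1: x(1) = 12.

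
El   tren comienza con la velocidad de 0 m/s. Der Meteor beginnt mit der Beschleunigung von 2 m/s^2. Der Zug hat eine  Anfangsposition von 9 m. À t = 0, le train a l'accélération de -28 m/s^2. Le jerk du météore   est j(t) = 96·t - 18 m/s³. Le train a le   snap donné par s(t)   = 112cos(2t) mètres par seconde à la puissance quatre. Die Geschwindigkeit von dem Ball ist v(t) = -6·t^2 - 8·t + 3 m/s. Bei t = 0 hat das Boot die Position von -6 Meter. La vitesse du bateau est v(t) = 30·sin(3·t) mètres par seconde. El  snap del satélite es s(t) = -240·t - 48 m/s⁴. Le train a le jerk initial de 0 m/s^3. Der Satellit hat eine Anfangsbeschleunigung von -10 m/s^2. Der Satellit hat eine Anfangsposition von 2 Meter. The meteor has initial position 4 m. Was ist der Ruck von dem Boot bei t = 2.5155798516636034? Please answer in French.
En partant de la vitesse v(t) = 30·sin(3·t), nous prenons 2 dérivées. En dérivant la vitesse, nous obtenons l'accélération: a(t) = 90·cos(3·t). En dérivant l'accélération, nous obtenons le jerk: j(t) = -270·sin(3·t). Nous avons le jerk j(t) = -270·sin(3·t). En substituant t = 2.5155798516636034: j(2.5155798516636034) = -257.356244158323.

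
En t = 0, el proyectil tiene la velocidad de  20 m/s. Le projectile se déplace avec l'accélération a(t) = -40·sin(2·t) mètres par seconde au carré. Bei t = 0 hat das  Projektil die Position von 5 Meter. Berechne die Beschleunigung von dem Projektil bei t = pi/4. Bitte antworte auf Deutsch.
Wir haben die Beschleunigung a(t) = -40·sin(2·t). Durch Einsetzen von t = pi/4: a(pi/4) = -40.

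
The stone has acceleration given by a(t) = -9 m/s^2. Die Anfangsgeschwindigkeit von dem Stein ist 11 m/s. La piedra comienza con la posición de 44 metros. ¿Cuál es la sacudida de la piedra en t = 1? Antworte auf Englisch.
To solve this, we need to take 1 derivative of our acceleration equation a(t) = -9. The derivative of acceleration gives jerk: j(t) = 0. Using j(t) = 0 and substituting t = 1, we find j = 0.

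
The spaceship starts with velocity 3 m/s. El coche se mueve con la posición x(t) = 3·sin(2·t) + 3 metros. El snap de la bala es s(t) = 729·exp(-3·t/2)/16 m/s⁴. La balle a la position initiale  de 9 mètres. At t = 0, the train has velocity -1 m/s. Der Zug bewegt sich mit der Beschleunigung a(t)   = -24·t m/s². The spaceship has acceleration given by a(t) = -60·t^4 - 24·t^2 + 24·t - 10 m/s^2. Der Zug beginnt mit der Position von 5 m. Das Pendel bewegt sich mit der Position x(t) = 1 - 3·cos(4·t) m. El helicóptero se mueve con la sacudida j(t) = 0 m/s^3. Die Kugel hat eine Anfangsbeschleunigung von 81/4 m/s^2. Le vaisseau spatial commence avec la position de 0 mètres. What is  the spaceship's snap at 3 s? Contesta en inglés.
We must differentiate our acceleration equation a(t) = -60·t^4 - 24·t^2 + 24·t - 10 2 times. Differentiating acceleration, we get jerk: j(t) = -240·t^3 - 48·t + 24. The derivative of jerk gives snap: s(t) = -720·t^2 - 48. From the given snap equation s(t) = -720·t^2 - 48, we substitute t = 3 to get s = -6528.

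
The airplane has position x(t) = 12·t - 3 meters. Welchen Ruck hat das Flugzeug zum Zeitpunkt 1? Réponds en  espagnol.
Debemos derivar nuestra ecuación de la posición x(t) = 12·t - 3 3 veces. Derivando la posición, obtenemos la velocidad: v(t) = 12. Tomando d/dt de v(t), encontramos a(t) = 0. La derivada de la aceleración da la sacudida: j(t) = 0. Usando j(t) = 0 y sustituyendo t = 1, encontramos j = 0.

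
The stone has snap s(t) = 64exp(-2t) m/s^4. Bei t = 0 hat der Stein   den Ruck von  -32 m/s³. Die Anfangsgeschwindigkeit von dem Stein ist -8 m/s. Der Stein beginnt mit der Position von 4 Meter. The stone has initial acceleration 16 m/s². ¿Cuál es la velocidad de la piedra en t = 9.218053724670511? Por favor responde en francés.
Pour résoudre ceci, nous devons prendre 3 intégrales de notre équation du snap s(t) = 64·exp(-2·t). L'intégrale du snap est le jerk. En utilisant j(0) = -32, nous obtenons j(t) = -32·exp(-2·t). En intégrant le jerk et en utilisant la condition initiale a(0) = 16, nous obtenons a(t) = 16·exp(-2·t). L'intégrale de l'accélération est la vitesse. En utilisant v(0) = -8, nous obtenons v(t) = -8·exp(-2·t). Nous avons la vitesse v(t) = -8·exp(-2·t). En substituant t = 9.218053724670511: v(9.218053724670511) = -7.87753341360482E-8.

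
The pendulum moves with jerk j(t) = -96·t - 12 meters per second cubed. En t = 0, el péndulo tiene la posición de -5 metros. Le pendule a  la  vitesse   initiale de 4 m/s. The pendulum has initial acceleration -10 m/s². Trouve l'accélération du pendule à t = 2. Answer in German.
Ausgehend von dem Ruck j(t) = -96·t - 12, nehmen wir 1 Integral. Das Integral von dem Ruck ist die Beschleunigung. Mit a(0) = -10 erhalten wir a(t) = -48·t^2 - 12·t - 10. Mit a(t) = -48·t^2 - 12·t - 10 und Einsetzen von t = 2, finden wir a = -226.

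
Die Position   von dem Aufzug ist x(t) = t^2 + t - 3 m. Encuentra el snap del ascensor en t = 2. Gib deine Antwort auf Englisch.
Starting from position x(t) = t^2 + t - 3, we take 4 derivatives. The derivative of position gives velocity: v(t) = 2·t + 1. Taking d/dt of v(t), we find a(t) = 2. Differentiating acceleration, we get jerk: j(t) = 0. Differentiating jerk, we get snap: s(t) = 0. We have snap s(t) = 0. Substituting t = 2: s(2) = 0.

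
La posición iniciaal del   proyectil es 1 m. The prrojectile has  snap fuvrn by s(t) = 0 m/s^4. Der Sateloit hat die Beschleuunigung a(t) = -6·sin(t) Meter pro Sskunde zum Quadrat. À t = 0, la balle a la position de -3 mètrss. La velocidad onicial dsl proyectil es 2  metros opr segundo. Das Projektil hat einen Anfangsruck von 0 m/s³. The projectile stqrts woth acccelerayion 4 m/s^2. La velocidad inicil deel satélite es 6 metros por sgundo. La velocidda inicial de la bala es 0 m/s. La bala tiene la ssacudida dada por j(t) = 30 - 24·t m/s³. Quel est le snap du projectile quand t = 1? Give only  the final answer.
À t = 1, s = 0.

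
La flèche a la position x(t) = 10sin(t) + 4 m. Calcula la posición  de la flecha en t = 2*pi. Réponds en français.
En utilisant x(t) = 10·sin(t) + 4 et en substituant t = 2*pi, nous trouvons x = 4.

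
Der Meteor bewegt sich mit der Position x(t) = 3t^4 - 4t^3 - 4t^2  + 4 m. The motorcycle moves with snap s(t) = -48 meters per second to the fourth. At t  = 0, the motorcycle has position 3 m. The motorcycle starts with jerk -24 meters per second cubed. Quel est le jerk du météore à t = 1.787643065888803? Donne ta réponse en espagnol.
Para resolver esto, necesitamos tomar 3 derivadas de nuestra ecuación de la posición x(t) = 3·t^4 - 4·t^3 - 4·t^2 + 4. Tomando d/dt de x(t), encontramos v(t) = 12·t^3 - 12·t^2 - 8·t. Derivando la velocidad, obtenemos la aceleración: a(t) = 36·t^2 - 24·t - 8. Tomando d/dt de a(t), encontramos j(t) = 72·t - 24. Usando j(t) = 72·t - 24 y sustituyendo t = 1.787643065888803, encontramos j = 104.710300743994.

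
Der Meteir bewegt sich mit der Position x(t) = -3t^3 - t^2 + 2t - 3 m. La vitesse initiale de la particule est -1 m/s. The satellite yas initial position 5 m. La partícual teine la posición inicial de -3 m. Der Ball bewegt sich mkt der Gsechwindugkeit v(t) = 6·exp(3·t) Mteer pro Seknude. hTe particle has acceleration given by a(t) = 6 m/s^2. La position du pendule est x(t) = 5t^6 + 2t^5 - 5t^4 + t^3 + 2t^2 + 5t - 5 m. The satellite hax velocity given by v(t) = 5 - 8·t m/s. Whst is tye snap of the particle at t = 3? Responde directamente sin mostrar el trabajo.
The answer is 0.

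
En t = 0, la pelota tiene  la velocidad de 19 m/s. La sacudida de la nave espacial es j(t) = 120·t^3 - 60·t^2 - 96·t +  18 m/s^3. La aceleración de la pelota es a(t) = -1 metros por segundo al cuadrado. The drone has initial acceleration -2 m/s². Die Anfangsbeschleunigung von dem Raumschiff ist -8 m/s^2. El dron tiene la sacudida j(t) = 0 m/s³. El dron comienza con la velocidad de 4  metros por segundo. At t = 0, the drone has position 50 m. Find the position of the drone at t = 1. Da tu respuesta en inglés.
We must find the integral of our jerk equation j(t) = 0 3 times. The antiderivative of jerk, with a(0) = -2, gives acceleration: a(t) = -2. The antiderivative of acceleration, with v(0) = 4, gives velocity: v(t) = 4 - 2·t. Finding the integral of v(t) and using x(0) = 50: x(t) = -t^2 + 4·t + 50. We have position x(t) = -t^2 + 4·t + 50. Substituting t = 1: x(1) = 53.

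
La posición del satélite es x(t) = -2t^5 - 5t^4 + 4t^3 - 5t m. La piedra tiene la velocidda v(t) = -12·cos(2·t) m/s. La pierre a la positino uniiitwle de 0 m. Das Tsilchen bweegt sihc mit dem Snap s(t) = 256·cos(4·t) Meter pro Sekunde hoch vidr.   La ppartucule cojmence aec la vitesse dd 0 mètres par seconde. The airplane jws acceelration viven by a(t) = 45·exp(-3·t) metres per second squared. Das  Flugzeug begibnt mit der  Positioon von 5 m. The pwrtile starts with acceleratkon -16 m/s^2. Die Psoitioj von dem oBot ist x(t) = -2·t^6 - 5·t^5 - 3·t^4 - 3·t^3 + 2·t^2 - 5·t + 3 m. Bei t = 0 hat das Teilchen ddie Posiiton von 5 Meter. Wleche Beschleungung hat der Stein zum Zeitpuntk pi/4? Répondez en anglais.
To solve this, we need to take 1 derivative of our velocity equation v(t) = -12·cos(2·t). Differentiating velocity, we get acceleration: a(t) = 24·sin(2·t). Using a(t) = 24·sin(2·t) and substituting t = pi/4, we find a = 24.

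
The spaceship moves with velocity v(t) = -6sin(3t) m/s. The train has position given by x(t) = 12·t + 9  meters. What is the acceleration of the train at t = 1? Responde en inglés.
We must differentiate our position equation x(t) = 12·t + 9 2 times. Taking d/dt of x(t), we find v(t) = 12. The derivative of velocity gives acceleration: a(t) = 0. We have acceleration a(t) = 0. Substituting t = 1: a(1) = 0.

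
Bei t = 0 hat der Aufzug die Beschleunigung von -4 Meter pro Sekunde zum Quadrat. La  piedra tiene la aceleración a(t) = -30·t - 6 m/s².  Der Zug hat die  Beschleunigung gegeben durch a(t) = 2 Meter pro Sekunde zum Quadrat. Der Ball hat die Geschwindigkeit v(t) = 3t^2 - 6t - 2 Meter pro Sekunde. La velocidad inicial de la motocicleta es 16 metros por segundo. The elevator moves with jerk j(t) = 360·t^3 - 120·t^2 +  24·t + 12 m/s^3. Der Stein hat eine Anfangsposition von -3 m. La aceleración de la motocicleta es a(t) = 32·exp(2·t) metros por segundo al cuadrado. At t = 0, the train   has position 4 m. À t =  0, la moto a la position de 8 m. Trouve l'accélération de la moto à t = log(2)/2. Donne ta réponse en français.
Nous avons l'accélération a(t) = 32·exp(2·t). En substituant t = log(2)/2: a(log(2)/2) = 64.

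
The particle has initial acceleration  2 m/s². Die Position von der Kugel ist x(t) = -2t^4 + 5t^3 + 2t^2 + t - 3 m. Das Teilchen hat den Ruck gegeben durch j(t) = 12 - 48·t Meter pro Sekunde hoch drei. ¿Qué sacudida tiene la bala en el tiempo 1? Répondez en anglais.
To solve this, we need to take 3 derivatives of our position equation x(t) = -2·t^4 + 5·t^3 + 2·t^2 + t - 3. The derivative of position gives velocity: v(t) = -8·t^3 + 15·t^2 + 4·t + 1. The derivative of velocity gives acceleration: a(t) = -24·t^2 + 30·t + 4. Taking d/dt of a(t), we find j(t) = 30 - 48·t. Using j(t) = 30 - 48·t and substituting t = 1, we find j = -18.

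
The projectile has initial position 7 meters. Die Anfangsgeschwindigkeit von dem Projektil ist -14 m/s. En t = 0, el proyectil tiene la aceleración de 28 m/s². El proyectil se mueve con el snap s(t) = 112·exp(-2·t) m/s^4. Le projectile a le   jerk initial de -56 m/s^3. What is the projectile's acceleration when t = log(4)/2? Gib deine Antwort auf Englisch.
We need to integrate our snap equation s(t) = 112·exp(-2·t) 2 times. The integral of snap is jerk. Using j(0) = -56, we get j(t) = -56·exp(-2·t). The integral of jerk is acceleration. Using a(0) = 28, we get a(t) = 28·exp(-2·t). Using a(t) = 28·exp(-2·t) and substituting t = log(4)/2, we find a = 7.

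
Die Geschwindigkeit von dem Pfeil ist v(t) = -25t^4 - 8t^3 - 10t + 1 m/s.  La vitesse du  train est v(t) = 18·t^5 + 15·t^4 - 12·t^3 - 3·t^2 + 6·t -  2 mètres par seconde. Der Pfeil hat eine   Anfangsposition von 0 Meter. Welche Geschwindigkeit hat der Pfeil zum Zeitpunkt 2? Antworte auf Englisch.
Using v(t) = -25·t^4 - 8·t^3 - 10·t + 1 and substituting t = 2, we find v = -483.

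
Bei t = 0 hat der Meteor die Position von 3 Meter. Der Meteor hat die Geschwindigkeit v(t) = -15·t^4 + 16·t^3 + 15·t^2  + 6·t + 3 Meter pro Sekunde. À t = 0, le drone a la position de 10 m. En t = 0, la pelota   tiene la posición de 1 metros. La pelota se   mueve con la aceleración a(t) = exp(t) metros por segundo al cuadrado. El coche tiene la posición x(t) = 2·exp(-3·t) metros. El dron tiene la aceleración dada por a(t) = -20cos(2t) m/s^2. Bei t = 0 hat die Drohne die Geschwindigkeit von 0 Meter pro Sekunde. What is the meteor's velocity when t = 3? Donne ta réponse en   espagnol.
Usando v(t) = -15·t^4 + 16·t^3 + 15·t^2 + 6·t + 3 y sustituyendo t = 3, encontramos v = -627.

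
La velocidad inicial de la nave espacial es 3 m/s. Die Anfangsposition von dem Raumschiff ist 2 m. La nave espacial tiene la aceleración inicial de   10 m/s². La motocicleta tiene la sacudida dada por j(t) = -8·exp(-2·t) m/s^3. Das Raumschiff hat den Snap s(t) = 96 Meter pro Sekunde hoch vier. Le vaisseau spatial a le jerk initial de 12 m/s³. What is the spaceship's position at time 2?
Starting from snap s(t) = 96, we take 4 integrals. Taking ∫s(t)dt and applying j(0) = 12, we find j(t) = 96·t + 12. Taking ∫j(t)dt and applying a(0) = 10, we find a(t) = 48·t^2 + 12·t + 10. Finding the antiderivative of a(t) and using v(0) = 3: v(t) = 16·t^3 + 6·t^2 + 10·t + 3. The integral of velocity is position. Using x(0) = 2, we get x(t) = 4·t^4 + 2·t^3 + 5·t^2 + 3·t + 2. Using x(t) = 4·t^4 + 2·t^3 + 5·t^2 + 3·t + 2 and substituting t = 2, we find x = 108.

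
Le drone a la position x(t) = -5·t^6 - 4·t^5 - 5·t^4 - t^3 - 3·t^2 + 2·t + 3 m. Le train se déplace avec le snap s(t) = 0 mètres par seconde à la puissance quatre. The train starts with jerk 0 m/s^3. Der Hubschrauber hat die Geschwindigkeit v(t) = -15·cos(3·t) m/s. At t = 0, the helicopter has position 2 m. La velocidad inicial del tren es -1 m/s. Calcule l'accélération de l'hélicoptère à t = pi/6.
En partant de la vitesse v(t) = -15·cos(3·t), nous prenons 1 dérivée. La dérivée de la vitesse donne l'accélération: a(t) = 45·sin(3·t). En utilisant a(t) = 45·sin(3·t) et en substituant t = pi/6, nous trouvons a = 45.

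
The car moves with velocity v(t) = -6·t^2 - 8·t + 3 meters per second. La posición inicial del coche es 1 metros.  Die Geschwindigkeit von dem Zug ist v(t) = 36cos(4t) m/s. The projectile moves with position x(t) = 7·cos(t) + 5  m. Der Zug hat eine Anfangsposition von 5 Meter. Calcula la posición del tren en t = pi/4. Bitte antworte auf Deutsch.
Wir müssen unsere Gleichung für die Geschwindigkeit v(t) = 36·cos(4·t) 1-mal integrieren. Die Stammfunktion von der Geschwindigkeit ist die Position. Mit x(0) = 5 erhalten wir x(t) = 9·sin(4·t) + 5. Mit x(t) = 9·sin(4·t) + 5 und Einsetzen von t = pi/4, finden wir x = 5.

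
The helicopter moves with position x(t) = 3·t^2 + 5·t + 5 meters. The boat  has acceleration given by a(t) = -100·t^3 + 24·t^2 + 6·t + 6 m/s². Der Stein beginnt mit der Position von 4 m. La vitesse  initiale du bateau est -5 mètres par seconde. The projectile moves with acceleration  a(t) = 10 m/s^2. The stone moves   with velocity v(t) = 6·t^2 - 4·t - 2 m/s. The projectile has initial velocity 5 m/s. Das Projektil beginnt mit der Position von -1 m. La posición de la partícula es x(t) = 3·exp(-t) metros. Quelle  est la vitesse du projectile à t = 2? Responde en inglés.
We need to integrate our acceleration equation a(t) = 10 1 time. The integral of acceleration is velocity. Using v(0) = 5, we get v(t) = 10·t + 5. Using v(t) = 10·t + 5 and substituting t = 2, we find v = 25.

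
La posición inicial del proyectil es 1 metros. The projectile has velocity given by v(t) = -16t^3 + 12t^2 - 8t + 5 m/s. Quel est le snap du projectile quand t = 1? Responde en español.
Debemos derivar nuestra ecuación de la velocidad v(t) = -16·t^3 + 12·t^2 - 8·t + 5 3 veces. Derivando la velocidad, obtenemos la aceleración: a(t) = -48·t^2 + 24·t - 8. Tomando d/dt de a(t), encontramos j(t) = 24 - 96·t. Derivando la sacudida, obtenemos el snap: s(t) = -96. Tenemos el snap s(t) = -96. Sustituyendo t = 1: s(1) = -96.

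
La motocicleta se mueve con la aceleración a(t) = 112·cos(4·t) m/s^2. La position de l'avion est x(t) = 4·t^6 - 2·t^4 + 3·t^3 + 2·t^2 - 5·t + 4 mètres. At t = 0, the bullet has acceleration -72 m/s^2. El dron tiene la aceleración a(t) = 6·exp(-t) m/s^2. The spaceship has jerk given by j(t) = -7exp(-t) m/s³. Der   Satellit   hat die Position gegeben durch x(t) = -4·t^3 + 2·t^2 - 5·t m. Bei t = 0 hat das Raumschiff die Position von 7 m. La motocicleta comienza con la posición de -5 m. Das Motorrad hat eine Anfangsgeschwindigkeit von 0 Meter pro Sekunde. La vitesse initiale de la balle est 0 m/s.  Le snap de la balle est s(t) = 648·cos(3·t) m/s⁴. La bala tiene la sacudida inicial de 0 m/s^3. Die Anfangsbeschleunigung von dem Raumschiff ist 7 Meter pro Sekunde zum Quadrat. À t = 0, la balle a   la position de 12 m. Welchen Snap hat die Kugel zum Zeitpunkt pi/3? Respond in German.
Wir haben den Snap s(t) = 648·cos(3·t). Durch Einsetzen von t = pi/3: s(pi/3) = -648.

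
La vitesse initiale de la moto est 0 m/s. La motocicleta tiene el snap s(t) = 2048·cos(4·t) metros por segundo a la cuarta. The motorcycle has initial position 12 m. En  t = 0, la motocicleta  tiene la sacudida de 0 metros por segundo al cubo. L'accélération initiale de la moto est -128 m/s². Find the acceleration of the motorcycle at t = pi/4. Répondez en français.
Nous devons trouver la primitive de notre équation du snap s(t) = 2048·cos(4·t) 2 fois. La primitive du snap est le jerk. En utilisant j(0) = 0, nous obtenons j(t) = 512·sin(4·t). En prenant ∫j(t)dt et en appliquant a(0) = -128, nous trouvons a(t) = -128·cos(4·t). En utilisant a(t) = -128·cos(4·t) et en substituant t = pi/4, nous trouvons a = 128.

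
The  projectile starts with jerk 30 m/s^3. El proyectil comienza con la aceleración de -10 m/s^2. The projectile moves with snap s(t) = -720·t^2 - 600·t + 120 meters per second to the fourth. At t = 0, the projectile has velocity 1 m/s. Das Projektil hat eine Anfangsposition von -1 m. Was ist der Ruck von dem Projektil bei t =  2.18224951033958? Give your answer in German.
Um dies zu lösen, müssen wir 1 Integral unserer Gleichung für den Snap s(t) = -720·t^2 - 600·t + 120 finden. Das Integral von dem Snap, mit j(0) = 30, ergibt den Ruck: j(t) = -240·t^3 - 300·t^2 + 120·t + 30. Mit j(t) = -240·t^3 - 300·t^2 + 120·t + 30 und Einsetzen von t = 2.18224951033958, finden wir j = -3630.95477426145.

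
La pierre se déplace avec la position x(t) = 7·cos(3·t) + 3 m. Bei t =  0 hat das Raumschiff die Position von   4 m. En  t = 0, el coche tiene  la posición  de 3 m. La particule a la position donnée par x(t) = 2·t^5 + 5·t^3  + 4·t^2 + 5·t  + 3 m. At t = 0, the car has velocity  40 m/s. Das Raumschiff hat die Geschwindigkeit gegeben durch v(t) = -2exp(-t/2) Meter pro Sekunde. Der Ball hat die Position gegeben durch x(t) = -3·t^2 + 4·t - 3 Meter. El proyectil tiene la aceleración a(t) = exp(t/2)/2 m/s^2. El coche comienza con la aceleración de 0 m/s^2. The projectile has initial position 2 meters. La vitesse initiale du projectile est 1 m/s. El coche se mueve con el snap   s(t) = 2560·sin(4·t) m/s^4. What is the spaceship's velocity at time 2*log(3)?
We have velocity v(t) = -2·exp(-t/2). Substituting t = 2*log(3): v(2*log(3)) = -2/3.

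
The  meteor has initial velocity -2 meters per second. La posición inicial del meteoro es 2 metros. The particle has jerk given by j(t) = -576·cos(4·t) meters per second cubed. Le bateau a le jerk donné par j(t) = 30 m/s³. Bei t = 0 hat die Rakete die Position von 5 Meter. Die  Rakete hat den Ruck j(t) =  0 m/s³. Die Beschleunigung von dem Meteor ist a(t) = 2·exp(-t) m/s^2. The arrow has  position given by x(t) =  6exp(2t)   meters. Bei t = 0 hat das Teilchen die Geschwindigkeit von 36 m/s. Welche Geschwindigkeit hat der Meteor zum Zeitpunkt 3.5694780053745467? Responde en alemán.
Ausgehend von der Beschleunigung a(t) = 2·exp(-t), nehmen wir 1 Integral. Die Stammfunktion von der Beschleunigung, mit v(0) = -2, ergibt die Geschwindigkeit: v(t) = -2·exp(-t). Mit v(t) = -2·exp(-t) und Einsetzen von t = 3.5694780053745467, finden wir v = -0.0563411094423893.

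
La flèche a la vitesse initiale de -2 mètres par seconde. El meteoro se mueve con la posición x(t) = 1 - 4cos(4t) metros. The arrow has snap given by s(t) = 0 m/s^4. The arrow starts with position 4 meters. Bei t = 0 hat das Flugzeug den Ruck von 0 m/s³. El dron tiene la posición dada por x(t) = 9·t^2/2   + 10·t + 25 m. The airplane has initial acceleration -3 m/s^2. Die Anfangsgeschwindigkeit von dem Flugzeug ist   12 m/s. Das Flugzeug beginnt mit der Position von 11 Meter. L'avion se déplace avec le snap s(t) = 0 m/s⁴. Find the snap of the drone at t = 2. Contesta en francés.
En partant de la position x(t) = 9·t^2/2 + 10·t + 25, nous prenons 4 dérivées. La dérivée de la position donne la vitesse: v(t) = 9·t + 10. La dérivée de la vitesse donne l'accélération: a(t) = 9. En prenant d/dt de a(t), nous trouvons j(t) = 0. La dérivée du jerk donne le snap: s(t) = 0. De l'équation du snap s(t) = 0, nous substituons t = 2 pour obtenir s = 0.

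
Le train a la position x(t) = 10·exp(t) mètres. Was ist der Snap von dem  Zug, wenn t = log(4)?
Wir müssen unsere Gleichung für die Position x(t) = 10·exp(t) 4-mal ableiten. Die Ableitung von der Position ergibt die Geschwindigkeit: v(t) = 10·exp(t). Die Ableitung von der Geschwindigkeit ergibt die Beschleunigung: a(t) = 10·exp(t). Mit d/dt von a(t) finden wir j(t) = 10·exp(t). Mit d/dt von j(t) finden wir s(t) = 10·exp(t). Mit s(t) = 10·exp(t) und Einsetzen von t = log(4), finden wir s = 40.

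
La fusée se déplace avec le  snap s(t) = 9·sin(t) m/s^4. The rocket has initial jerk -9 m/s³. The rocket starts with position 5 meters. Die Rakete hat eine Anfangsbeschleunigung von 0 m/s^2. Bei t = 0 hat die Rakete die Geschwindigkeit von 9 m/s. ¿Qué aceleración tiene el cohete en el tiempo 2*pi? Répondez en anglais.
We need to integrate our snap equation s(t) = 9·sin(t) 2 times. Taking ∫s(t)dt and applying j(0) = -9, we find j(t) = -9·cos(t). Taking ∫j(t)dt and applying a(0) = 0, we find a(t) = -9·sin(t). Using a(t) = -9·sin(t) and substituting t = 2*pi, we find a = 0.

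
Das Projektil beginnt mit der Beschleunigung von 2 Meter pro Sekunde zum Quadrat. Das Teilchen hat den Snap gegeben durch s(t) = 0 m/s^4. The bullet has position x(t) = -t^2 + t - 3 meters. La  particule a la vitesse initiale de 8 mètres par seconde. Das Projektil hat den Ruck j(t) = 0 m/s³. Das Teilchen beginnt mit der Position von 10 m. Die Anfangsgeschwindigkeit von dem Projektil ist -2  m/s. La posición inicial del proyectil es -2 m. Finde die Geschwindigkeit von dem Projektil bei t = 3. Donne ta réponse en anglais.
To find the answer, we compute 2 integrals of j(t) = 0. Taking ∫j(t)dt and applying a(0) = 2, we find a(t) = 2. The antiderivative of acceleration, with v(0) = -2, gives velocity: v(t) = 2·t - 2. Using v(t) = 2·t - 2 and substituting t = 3, we find v = 4.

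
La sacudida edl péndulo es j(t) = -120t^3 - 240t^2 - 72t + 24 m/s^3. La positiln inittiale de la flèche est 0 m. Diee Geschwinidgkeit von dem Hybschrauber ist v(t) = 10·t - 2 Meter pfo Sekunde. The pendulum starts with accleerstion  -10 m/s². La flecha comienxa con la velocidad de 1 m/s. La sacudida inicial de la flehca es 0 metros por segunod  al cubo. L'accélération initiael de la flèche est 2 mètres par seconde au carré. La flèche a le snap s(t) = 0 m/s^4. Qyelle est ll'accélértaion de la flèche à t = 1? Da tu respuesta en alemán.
Ausgehend von dem Snap s(t) = 0, nehmen wir 2 Stammfunktionen. Die Stammfunktion von dem Snap ist der Ruck. Mit j(0) = 0 erhalten wir j(t) = 0. Mit ∫j(t)dt und Anwendung von a(0) = 2, finden wir a(t) = 2. Mit a(t) = 2 und Einsetzen von t = 1, finden wir a = 2.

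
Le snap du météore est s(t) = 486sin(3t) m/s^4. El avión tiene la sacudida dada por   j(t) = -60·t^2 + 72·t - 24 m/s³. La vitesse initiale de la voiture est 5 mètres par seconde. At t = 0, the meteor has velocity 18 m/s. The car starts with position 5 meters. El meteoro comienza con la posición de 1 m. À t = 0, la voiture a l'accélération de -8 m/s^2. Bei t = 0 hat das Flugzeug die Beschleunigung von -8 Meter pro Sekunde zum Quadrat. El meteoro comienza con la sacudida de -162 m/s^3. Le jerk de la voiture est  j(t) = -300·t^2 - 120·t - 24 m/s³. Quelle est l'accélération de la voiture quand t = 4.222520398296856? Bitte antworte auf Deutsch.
Um dies zu lösen, müssen wir 1 Stammfunktion unserer Gleichung für den Ruck j(t) = -300·t^2 - 120·t - 24 finden. Mit ∫j(t)dt und Anwendung von a(0) = -8, finden wir a(t) = -100·t^3 - 60·t^2 - 24·t - 8. Aus der Gleichung für die Beschleunigung a(t) = -100·t^3 - 60·t^2 - 24·t - 8, setzen wir t = 4.222520398296856 ein und erhalten a = -8707.73932245908.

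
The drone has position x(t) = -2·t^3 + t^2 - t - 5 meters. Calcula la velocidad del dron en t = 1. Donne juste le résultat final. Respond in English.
At t = 1, v = -5.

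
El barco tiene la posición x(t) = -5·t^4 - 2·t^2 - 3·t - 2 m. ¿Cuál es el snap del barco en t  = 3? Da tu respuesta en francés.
En partant de la position x(t) = -5·t^4 - 2·t^2 - 3·t - 2, nous prenons 4 dérivées. La dérivée de la position donne la vitesse: v(t) = -20·t^3 - 4·t - 3. En dérivant la vitesse, nous obtenons l'accélération: a(t) = -60·t^2 - 4. En dérivant l'accélération, nous obtenons le jerk: j(t) = -120·t. La dérivée du jerk donne le snap: s(t) = -120. En utilisant s(t) = -120 et en substituant t = 3, nous trouvons s = -120.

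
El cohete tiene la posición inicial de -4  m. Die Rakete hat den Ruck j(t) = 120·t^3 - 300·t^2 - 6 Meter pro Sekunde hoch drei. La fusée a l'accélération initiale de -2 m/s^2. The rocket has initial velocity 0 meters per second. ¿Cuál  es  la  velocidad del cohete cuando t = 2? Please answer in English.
We need to integrate our jerk equation j(t) = 120·t^3 - 300·t^2 - 6 2 times. The antiderivative of jerk is acceleration. Using a(0) = -2, we get a(t) = 30·t^4 - 100·t^3 - 6·t - 2. The antiderivative of acceleration, with v(0) = 0, gives velocity: v(t) = t·(6·t^4 - 25·t^3 - 3·t - 2). From the given velocity equation v(t) = t·(6·t^4 - 25·t^3 - 3·t - 2), we substitute t = 2 to get v = -224.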